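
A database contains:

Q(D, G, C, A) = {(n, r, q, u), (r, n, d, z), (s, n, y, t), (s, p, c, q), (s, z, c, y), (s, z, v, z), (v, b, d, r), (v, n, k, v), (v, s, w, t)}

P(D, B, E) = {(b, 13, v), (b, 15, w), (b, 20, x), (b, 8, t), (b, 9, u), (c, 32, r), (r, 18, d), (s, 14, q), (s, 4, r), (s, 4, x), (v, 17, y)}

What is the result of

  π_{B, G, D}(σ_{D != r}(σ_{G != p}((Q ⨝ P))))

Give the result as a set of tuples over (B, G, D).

Natural join on D: {(r, n, d, z, 18, d), (s, n, y, t, 14, q), (s, n, y, t, 4, r), (s, n, y, t, 4, x), (s, p, c, q, 14, q), (s, p, c, q, 4, r), (s, p, c, q, 4, x), (s, z, c, y, 14, q), (s, z, c, y, 4, r), (s, z, c, y, 4, x), (s, z, v, z, 14, q), (s, z, v, z, 4, r), (s, z, v, z, 4, x), (v, b, d, r, 17, y), (v, n, k, v, 17, y), (v, s, w, t, 17, y)}
Filtering on G != p leaves {(r, n, d, z, 18, d), (s, n, y, t, 14, q), (s, n, y, t, 4, r), (s, n, y, t, 4, x), (s, z, c, y, 14, q), (s, z, c, y, 4, r), (s, z, c, y, 4, x), (s, z, v, z, 14, q), (s, z, v, z, 4, r), (s, z, v, z, 4, x), (v, b, d, r, 17, y), (v, n, k, v, 17, y), (v, s, w, t, 17, y)}.
Filtering on D != r leaves {(s, n, y, t, 14, q), (s, n, y, t, 4, r), (s, n, y, t, 4, x), (s, z, c, y, 14, q), (s, z, c, y, 4, r), (s, z, c, y, 4, x), (s, z, v, z, 14, q), (s, z, v, z, 4, r), (s, z, v, z, 4, x), (v, b, d, r, 17, y), (v, n, k, v, 17, y), (v, s, w, t, 17, y)}.
π_{B, G, D} gives {(14, n, s), (14, z, s), (17, b, v), (17, n, v), (17, s, v), (4, n, s), (4, z, s)} (5 duplicate(s) eliminated).

{(14, n, s), (14, z, s), (17, b, v), (17, n, v), (17, s, v), (4, n, s), (4, z, s)}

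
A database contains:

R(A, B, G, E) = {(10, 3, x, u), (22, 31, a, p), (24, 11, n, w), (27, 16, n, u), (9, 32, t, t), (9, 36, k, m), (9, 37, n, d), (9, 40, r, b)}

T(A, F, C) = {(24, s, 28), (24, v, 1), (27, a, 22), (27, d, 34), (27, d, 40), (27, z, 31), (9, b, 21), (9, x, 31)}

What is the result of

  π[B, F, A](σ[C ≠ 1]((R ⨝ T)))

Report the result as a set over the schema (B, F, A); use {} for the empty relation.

Joining R and T on A yields {(24, 11, n, w, s, 28), (24, 11, n, w, v, 1), (27, 16, n, u, a, 22), (27, 16, n, u, d, 34), (27, 16, n, u, d, 40), (27, 16, n, u, z, 31), (9, 32, t, t, b, 21), (9, 32, t, t, x, 31), (9, 36, k, m, b, 21), (9, 36, k, m, x, 31), (9, 37, n, d, b, 21), (9, 37, n, d, x, 31), (9, 40, r, b, b, 21), (9, 40, r, b, x, 31)}.
Filtering on C ≠ 1 leaves {(24, 11, n, w, s, 28), (27, 16, n, u, a, 22), (27, 16, n, u, d, 34), (27, 16, n, u, d, 40), (27, 16, n, u, z, 31), (9, 32, t, t, b, 21), (9, 32, t, t, x, 31), (9, 36, k, m, b, 21), (9, 36, k, m, x, 31), (9, 37, n, d, b, 21), (9, 37, n, d, x, 31), (9, 40, r, b, b, 21), (9, 40, r, b, x, 31)}.
Keep only column(s) B, F, A (1 duplicate(s) eliminated): {(11, s, 24), (16, a, 27), (16, d, 27), (16, z, 27), (32, b, 9), (32, x, 9), (36, b, 9), (36, x, 9), (37, b, 9), (37, x, 9), (40, b, 9), (40, x, 9)}

{(11, s, 24), (16, a, 27), (16, d, 27), (16, z, 27), (32, b, 9), (32, x, 9), (36, b, 9), (36, x, 9), (37, b, 9), (37, x, 9), (40, b, 9), (40, x, 9)}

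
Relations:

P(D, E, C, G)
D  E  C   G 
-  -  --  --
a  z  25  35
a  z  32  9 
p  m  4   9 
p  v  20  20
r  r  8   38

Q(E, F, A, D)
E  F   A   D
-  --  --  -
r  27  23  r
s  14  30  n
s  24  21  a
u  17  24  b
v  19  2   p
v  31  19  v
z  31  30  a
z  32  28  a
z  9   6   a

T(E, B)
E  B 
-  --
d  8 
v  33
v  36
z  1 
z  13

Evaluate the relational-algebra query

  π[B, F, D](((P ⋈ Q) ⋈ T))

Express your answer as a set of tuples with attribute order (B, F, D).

{(1, 31, a), (1, 32, a), (1, 9, a), (13, 31, a), (13, 32, a), (13, 9, a), (33, 19, p), (36, 19, p)}

Joining P and Q on D, E yields {(a, z, 25, 35, 31, 30), (a, z, 25, 35, 32, 28), (a, z, 25, 35, 9, 6), (a, z, 32, 9, 31, 30), (a, z, 32, 9, 32, 28), (a, z, 32, 9, 9, 6), (p, v, 20, 20, 19, 2), (r, r, 8, 38, 27, 23)}.
Joining (P ⋈ Q) and T on E yields {(a, z, 25, 35, 31, 30, 1), (a, z, 25, 35, 31, 30, 13), (a, z, 25, 35, 32, 28, 1), (a, z, 25, 35, 32, 28, 13), (a, z, 25, 35, 9, 6, 1), (a, z, 25, 35, 9, 6, 13), (a, z, 32, 9, 31, 30, 1), (a, z, 32, 9, 31, 30, 13), (a, z, 32, 9, 32, 28, 1), (a, z, 32, 9, 32, 28, 13), (a, z, 32, 9, 9, 6, 1), (a, z, 32, 9, 9, 6, 13), (p, v, 20, 20, 19, 2, 33), (p, v, 20, 20, 19, 2, 36)}.
Projecting to B, F, D (6 duplicate(s) eliminated): {(1, 31, a), (1, 32, a), (1, 9, a), (13, 31, a), (13, 32, a), (13, 9, a), (33, 19, p), (36, 19, p)}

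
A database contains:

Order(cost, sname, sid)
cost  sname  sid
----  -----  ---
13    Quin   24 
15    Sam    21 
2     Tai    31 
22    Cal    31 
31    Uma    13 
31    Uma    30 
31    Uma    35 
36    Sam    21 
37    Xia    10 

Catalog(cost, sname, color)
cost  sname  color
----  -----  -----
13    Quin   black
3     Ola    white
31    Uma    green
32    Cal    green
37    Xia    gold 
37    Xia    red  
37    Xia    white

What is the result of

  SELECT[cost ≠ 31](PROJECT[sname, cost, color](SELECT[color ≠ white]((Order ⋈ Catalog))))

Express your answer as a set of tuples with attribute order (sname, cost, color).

Joining Order and Catalog on cost, sname yields {(13, Quin, 24, black), (31, Uma, 13, green), (31, Uma, 30, green), (31, Uma, 35, green), (37, Xia, 10, gold), (37, Xia, 10, red), (37, Xia, 10, white)}.
Filtering on color ≠ white leaves {(13, Quin, 24, black), (31, Uma, 13, green), (31, Uma, 30, green), (31, Uma, 35, green), (37, Xia, 10, gold), (37, Xia, 10, red)}.
π[sname, cost, color]: project onto (sname, cost, color) (2 duplicate(s) eliminated) → {(Quin, 13, black), (Uma, 31, green), (Xia, 37, gold), (Xia, 37, red)}
Filtering on cost ≠ 31 leaves {(Quin, 13, black), (Xia, 37, gold), (Xia, 37, red)}.

{(Quin, 13, black), (Xia, 37, gold), (Xia, 37, red)}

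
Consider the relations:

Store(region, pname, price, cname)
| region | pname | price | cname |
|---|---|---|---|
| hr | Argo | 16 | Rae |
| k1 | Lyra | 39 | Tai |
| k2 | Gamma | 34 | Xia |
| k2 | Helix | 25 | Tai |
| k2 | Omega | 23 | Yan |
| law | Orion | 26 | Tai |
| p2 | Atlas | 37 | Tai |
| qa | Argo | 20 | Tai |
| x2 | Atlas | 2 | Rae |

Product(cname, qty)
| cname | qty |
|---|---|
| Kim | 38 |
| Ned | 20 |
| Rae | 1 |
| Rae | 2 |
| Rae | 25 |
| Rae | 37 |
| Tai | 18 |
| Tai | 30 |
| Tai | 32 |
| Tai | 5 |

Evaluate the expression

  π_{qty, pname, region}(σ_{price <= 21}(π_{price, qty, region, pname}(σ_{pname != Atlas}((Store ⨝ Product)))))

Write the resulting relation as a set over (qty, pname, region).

{(1, Argo, hr), (18, Argo, qa), (2, Argo, hr), (25, Argo, hr), (30, Argo, qa), (32, Argo, qa), (37, Argo, hr), (5, Argo, qa)}

Natural join on cname: {(hr, Argo, 16, Rae, 1), (hr, Argo, 16, Rae, 2), (hr, Argo, 16, Rae, 25), (hr, Argo, 16, Rae, 37), (k1, Lyra, 39, Tai, 18), (k1, Lyra, 39, Tai, 30), (k1, Lyra, 39, Tai, 32), (k1, Lyra, 39, Tai, 5), (k2, Helix, 25, Tai, 18), (k2, Helix, 25, Tai, 30), (k2, Helix, 25, Tai, 32), (k2, Helix, 25, Tai, 5), (law, Orion, 26, Tai, 18), (law, Orion, 26, Tai, 30), (law, Orion, 26, Tai, 32), (law, Orion, 26, Tai, 5), (p2, Atlas, 37, Tai, 18), (p2, Atlas, 37, Tai, 30), (p2, Atlas, 37, Tai, 32), (p2, Atlas, 37, Tai, 5), (qa, Argo, 20, Tai, 18), (qa, Argo, 20, Tai, 30), (qa, Argo, 20, Tai, 32), (qa, Argo, 20, Tai, 5), (x2, Atlas, 2, Rae, 1), (x2, Atlas, 2, Rae, 2), (x2, Atlas, 2, Rae, 25), (x2, Atlas, 2, Rae, 37)}
Selection pname != Atlas: {(hr, Argo, 16, Rae, 1), (hr, Argo, 16, Rae, 2), (hr, Argo, 16, Rae, 25), (hr, Argo, 16, Rae, 37), (k1, Lyra, 39, Tai, 18), (k1, Lyra, 39, Tai, 30), (k1, Lyra, 39, Tai, 32), (k1, Lyra, 39, Tai, 5), (k2, Helix, 25, Tai, 18), (k2, Helix, 25, Tai, 30), (k2, Helix, 25, Tai, 32), (k2, Helix, 25, Tai, 5), (law, Orion, 26, Tai, 18), (law, Orion, 26, Tai, 30), (law, Orion, 26, Tai, 32), (law, Orion, 26, Tai, 5), (qa, Argo, 20, Tai, 18), (qa, Argo, 20, Tai, 30), (qa, Argo, 20, Tai, 32), (qa, Argo, 20, Tai, 5)}
Projecting to price, qty, region, pname: {(16, 1, hr, Argo), (16, 2, hr, Argo), (16, 25, hr, Argo), (16, 37, hr, Argo), (20, 18, qa, Argo), (20, 30, qa, Argo), (20, 32, qa, Argo), (20, 5, qa, Argo), (25, 18, k2, Helix), (25, 30, k2, Helix), (25, 32, k2, Helix), (25, 5, k2, Helix), (26, 18, law, Orion), (26, 30, law, Orion), (26, 32, law, Orion), (26, 5, law, Orion), (39, 18, k1, Lyra), (39, 30, k1, Lyra), (39, 32, k1, Lyra), (39, 5, k1, Lyra)}
Selection price <= 21: {(16, 1, hr, Argo), (16, 2, hr, Argo), (16, 25, hr, Argo), (16, 37, hr, Argo), (20, 18, qa, Argo), (20, 30, qa, Argo), (20, 32, qa, Argo), (20, 5, qa, Argo)}
Projecting to qty, pname, region: {(1, Argo, hr), (18, Argo, qa), (2, Argo, hr), (25, Argo, hr), (30, Argo, qa), (32, Argo, qa), (37, Argo, hr), (5, Argo, qa)}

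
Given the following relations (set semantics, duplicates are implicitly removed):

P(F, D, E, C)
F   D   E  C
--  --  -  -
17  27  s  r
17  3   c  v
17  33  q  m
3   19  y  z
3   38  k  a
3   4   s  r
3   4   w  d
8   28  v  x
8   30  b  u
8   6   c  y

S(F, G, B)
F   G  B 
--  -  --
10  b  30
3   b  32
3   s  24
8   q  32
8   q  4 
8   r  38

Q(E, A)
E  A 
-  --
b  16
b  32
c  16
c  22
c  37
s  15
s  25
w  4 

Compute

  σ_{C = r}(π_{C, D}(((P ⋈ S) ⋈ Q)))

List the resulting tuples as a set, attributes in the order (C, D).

P ⋈ S (natural join on F): {(3, 19, y, z, b, 32), (3, 19, y, z, s, 24), (3, 38, k, a, b, 32), (3, 38, k, a, s, 24), (3, 4, s, r, b, 32), (3, 4, s, r, s, 24), (3, 4, w, d, b, 32), (3, 4, w, d, s, 24), (8, 28, v, x, q, 32), (8, 28, v, x, q, 4), (8, 28, v, x, r, 38), (8, 30, b, u, q, 32), (8, 30, b, u, q, 4), (8, 30, b, u, r, 38), (8, 6, c, y, q, 32), (8, 6, c, y, q, 4), (8, 6, c, y, r, 38)}
(P ⋈ S) ⋈ Q (natural join on E): {(3, 4, s, r, b, 32, 15), (3, 4, s, r, b, 32, 25), (3, 4, s, r, s, 24, 15), (3, 4, s, r, s, 24, 25), (3, 4, w, d, b, 32, 4), (3, 4, w, d, s, 24, 4), (8, 30, b, u, q, 32, 16), (8, 30, b, u, q, 32, 32), (8, 30, b, u, q, 4, 16), (8, 30, b, u, q, 4, 32), (8, 30, b, u, r, 38, 16), (8, 30, b, u, r, 38, 32), (8, 6, c, y, q, 32, 16), (8, 6, c, y, q, 32, 22), (8, 6, c, y, q, 32, 37), (8, 6, c, y, q, 4, 16), (8, 6, c, y, q, 4, 22), (8, 6, c, y, q, 4, 37), (8, 6, c, y, r, 38, 16), (8, 6, c, y, r, 38, 22), (8, 6, c, y, r, 38, 37)}
Keep only column(s) C, D (17 duplicate(s) eliminated): {(d, 4), (r, 4), (u, 30), (y, 6)}
Apply σ_{C = r}; surviving tuples: {(r, 4)}

{(r, 4)}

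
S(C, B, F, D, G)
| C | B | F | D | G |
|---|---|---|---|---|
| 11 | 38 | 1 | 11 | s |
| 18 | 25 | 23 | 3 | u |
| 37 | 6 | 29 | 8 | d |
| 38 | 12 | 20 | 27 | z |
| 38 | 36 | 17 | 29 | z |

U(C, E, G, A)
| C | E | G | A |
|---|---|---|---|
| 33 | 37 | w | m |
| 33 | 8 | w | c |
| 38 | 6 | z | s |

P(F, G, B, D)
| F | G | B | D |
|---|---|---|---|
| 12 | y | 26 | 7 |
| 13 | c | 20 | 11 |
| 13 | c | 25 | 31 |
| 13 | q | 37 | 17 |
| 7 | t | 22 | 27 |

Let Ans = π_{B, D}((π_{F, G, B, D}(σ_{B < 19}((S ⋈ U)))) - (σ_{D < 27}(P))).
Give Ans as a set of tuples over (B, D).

Natural join on C, G: {(38, 12, 20, 27, z, 6, s), (38, 36, 17, 29, z, 6, s)}
σ[B < 19]: keep tuples satisfying B < 19 → {(38, 12, 20, 27, z, 6, s)}
Projecting to F, G, B, D: {(20, z, 12, 27)}
σ[D < 27]: keep tuples satisfying D < 27 → {(12, y, 26, 7), (13, c, 20, 11), (13, q, 37, 17)}
Set difference of the two operands is {(20, z, 12, 27)}.
Projecting to B, D: {(12, 27)}

{(12, 27)}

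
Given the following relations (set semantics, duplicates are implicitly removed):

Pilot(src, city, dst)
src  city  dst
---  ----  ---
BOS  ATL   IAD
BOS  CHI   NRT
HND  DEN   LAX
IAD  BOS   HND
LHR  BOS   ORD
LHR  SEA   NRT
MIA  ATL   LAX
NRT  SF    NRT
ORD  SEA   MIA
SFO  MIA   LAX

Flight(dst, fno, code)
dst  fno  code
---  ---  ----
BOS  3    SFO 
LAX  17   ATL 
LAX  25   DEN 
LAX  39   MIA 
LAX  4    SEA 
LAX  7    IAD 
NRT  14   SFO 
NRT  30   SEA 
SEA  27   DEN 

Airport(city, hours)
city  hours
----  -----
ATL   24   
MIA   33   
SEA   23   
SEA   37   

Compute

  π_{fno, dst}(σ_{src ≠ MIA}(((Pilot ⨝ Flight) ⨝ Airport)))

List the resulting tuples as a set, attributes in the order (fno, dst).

{(14, NRT), (17, LAX), (25, LAX), (30, NRT), (39, LAX), (4, LAX), (7, LAX)}

Joining Pilot and Flight on dst yields {(BOS, CHI, NRT, 14, SFO), (BOS, CHI, NRT, 30, SEA), (HND, DEN, LAX, 17, ATL), (HND, DEN, LAX, 25, DEN), (HND, DEN, LAX, 39, MIA), (HND, DEN, LAX, 4, SEA), (HND, DEN, LAX, 7, IAD), (LHR, SEA, NRT, 14, SFO), (LHR, SEA, NRT, 30, SEA), (MIA, ATL, LAX, 17, ATL), (MIA, ATL, LAX, 25, DEN), (MIA, ATL, LAX, 39, MIA), (MIA, ATL, LAX, 4, SEA), (MIA, ATL, LAX, 7, IAD), (NRT, SF, NRT, 14, SFO), (NRT, SF, NRT, 30, SEA), (SFO, MIA, LAX, 17, ATL), (SFO, MIA, LAX, 25, DEN), (SFO, MIA, LAX, 39, MIA), (SFO, MIA, LAX, 4, SEA), (SFO, MIA, LAX, 7, IAD)}.
Joining (Pilot ⨝ Flight) and Airport on city yields {(LHR, SEA, NRT, 14, SFO, 23), (LHR, SEA, NRT, 14, SFO, 37), (LHR, SEA, NRT, 30, SEA, 23), (LHR, SEA, NRT, 30, SEA, 37), (MIA, ATL, LAX, 17, ATL, 24), (MIA, ATL, LAX, 25, DEN, 24), (MIA, ATL, LAX, 39, MIA, 24), (MIA, ATL, LAX, 4, SEA, 24), (MIA, ATL, LAX, 7, IAD, 24), (SFO, MIA, LAX, 17, ATL, 33), (SFO, MIA, LAX, 25, DEN, 33), (SFO, MIA, LAX, 39, MIA, 33), (SFO, MIA, LAX, 4, SEA, 33), (SFO, MIA, LAX, 7, IAD, 33)}.
σ[src ≠ MIA]: keep tuples satisfying src ≠ MIA → {(LHR, SEA, NRT, 14, SFO, 23), (LHR, SEA, NRT, 14, SFO, 37), (LHR, SEA, NRT, 30, SEA, 23), (LHR, SEA, NRT, 30, SEA, 37), (SFO, MIA, LAX, 17, ATL, 33), (SFO, MIA, LAX, 25, DEN, 33), (SFO, MIA, LAX, 39, MIA, 33), (SFO, MIA, LAX, 4, SEA, 33), (SFO, MIA, LAX, 7, IAD, 33)}
π[fno, dst]: project onto (fno, dst) (2 duplicate(s) eliminated) → {(14, NRT), (17, LAX), (25, LAX), (30, NRT), (39, LAX), (4, LAX), (7, LAX)}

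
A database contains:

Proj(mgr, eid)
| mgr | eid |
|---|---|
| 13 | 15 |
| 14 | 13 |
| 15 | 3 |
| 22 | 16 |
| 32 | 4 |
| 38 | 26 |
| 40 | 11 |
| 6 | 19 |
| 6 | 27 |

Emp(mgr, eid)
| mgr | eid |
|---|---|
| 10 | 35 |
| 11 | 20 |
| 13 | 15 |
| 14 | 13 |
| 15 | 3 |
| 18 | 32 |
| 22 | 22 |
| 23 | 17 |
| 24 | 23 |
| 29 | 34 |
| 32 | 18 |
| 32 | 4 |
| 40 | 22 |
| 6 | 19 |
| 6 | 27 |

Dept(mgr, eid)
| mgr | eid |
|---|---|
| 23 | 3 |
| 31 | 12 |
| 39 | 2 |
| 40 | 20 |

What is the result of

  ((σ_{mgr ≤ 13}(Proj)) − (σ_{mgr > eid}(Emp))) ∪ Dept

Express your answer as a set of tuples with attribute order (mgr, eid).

σ[mgr ≤ 13]: keep tuples satisfying mgr ≤ 13 → {(13, 15), (6, 19), (6, 27)}
σ[mgr > eid]: keep tuples satisfying mgr > eid → {(14, 13), (15, 3), (23, 17), (24, 23), (32, 18), (32, 4), (40, 22)}
Taking the difference: {(13, 15), (6, 19), (6, 27)}
Taking the union: {(13, 15), (23, 3), (31, 12), (39, 2), (40, 20), (6, 19), (6, 27)}

{(13, 15), (23, 3), (31, 12), (39, 2), (40, 20), (6, 19), (6, 27)}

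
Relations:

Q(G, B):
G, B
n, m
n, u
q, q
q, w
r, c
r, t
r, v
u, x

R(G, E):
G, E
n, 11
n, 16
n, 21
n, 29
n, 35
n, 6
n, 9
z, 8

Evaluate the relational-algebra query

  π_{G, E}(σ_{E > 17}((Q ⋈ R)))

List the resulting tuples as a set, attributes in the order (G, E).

Joining Q and R on G yields {(n, m, 11), (n, m, 16), (n, m, 21), (n, m, 29), (n, m, 35), (n, m, 6), (n, m, 9), (n, u, 11), (n, u, 16), (n, u, 21), (n, u, 29), (n, u, 35), (n, u, 6), (n, u, 9)}.
Filtering on E > 17 leaves {(n, m, 21), (n, m, 29), (n, m, 35), (n, u, 21), (n, u, 29), (n, u, 35)}.
Projecting to G, E (3 duplicate(s) eliminated): {(n, 21), (n, 29), (n, 35)}

{(n, 21), (n, 29), (n, 35)}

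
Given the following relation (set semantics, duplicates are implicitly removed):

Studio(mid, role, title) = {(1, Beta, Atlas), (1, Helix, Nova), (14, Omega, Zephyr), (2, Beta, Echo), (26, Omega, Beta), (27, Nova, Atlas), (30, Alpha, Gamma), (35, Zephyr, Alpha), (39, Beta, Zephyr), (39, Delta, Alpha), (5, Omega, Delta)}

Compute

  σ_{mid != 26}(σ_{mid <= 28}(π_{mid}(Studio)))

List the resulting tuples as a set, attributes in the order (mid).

{1, 14, 2, 27, 5}

Projecting to mid (2 duplicate(s) eliminated): {1, 14, 2, 26, 27, 30, 35, 39, 5}
σ[mid <= 28]: keep tuples satisfying mid <= 28 → {1, 14, 2, 26, 27, 5}
σ[mid != 26]: keep tuples satisfying mid != 26 → {1, 14, 2, 27, 5}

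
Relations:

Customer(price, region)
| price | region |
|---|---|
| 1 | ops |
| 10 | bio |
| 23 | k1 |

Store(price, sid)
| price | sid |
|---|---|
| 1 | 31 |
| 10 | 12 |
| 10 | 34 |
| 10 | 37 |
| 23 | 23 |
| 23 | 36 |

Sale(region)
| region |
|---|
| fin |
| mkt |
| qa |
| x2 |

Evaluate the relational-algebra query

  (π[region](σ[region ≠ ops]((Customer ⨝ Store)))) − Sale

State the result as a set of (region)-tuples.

{bio, k1}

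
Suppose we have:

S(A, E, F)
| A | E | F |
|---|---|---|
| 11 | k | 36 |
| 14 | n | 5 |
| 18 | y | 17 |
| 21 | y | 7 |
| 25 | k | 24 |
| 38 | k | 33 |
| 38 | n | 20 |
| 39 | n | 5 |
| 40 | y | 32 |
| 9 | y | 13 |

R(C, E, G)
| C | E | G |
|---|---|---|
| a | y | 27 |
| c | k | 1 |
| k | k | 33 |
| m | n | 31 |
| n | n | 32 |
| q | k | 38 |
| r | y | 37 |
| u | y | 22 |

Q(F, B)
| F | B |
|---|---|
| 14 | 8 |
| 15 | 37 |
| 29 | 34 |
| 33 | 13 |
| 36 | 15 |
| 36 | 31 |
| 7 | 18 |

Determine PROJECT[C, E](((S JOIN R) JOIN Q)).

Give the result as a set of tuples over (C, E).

{(a, y), (c, k), (k, k), (q, k), (r, y), (u, y)}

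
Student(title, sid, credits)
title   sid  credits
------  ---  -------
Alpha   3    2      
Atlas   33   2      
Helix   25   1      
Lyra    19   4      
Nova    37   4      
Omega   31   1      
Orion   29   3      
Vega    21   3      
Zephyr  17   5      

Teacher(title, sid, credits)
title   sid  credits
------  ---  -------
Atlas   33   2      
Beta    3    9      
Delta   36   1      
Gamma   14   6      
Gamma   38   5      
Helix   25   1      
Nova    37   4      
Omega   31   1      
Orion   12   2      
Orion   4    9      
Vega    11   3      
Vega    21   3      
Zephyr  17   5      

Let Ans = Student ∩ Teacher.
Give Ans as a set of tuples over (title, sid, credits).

{(Atlas, 33, 2), (Helix, 25, 1), (Nova, 37, 4), (Omega, 31, 1), (Vega, 21, 3), (Zephyr, 17, 5)}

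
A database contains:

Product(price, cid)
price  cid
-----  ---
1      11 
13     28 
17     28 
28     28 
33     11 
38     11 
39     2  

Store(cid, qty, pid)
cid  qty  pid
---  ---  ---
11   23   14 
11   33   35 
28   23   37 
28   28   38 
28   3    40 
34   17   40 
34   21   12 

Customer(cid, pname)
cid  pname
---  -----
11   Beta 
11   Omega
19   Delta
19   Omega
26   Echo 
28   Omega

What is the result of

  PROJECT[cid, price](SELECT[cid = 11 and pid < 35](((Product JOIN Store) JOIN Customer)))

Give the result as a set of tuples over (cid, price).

{(11, 1), (11, 33), (11, 38)}

Natural join on cid: {(1, 11, 23, 14), (1, 11, 33, 35), (13, 28, 23, 37), (13, 28, 28, 38), (13, 28, 3, 40), (17, 28, 23, 37), (17, 28, 28, 38), (17, 28, 3, 40), (28, 28, 23, 37), (28, 28, 28, 38), (28, 28, 3, 40), (33, 11, 23, 14), (33, 11, 33, 35), (38, 11, 23, 14), (38, 11, 33, 35)}
Natural join on cid: {(1, 11, 23, 14, Beta), (1, 11, 23, 14, Omega), (1, 11, 33, 35, Beta), (1, 11, 33, 35, Omega), (13, 28, 23, 37, Omega), (13, 28, 28, 38, Omega), (13, 28, 3, 40, Omega), (17, 28, 23, 37, Omega), (17, 28, 28, 38, Omega), (17, 28, 3, 40, Omega), (28, 28, 23, 37, Omega), (28, 28, 28, 38, Omega), (28, 28, 3, 40, Omega), (33, 11, 23, 14, Beta), (33, 11, 23, 14, Omega), (33, 11, 33, 35, Beta), (33, 11, 33, 35, Omega), (38, 11, 23, 14, Beta), (38, 11, 23, 14, Omega), (38, 11, 33, 35, Beta), (38, 11, 33, 35, Omega)}
Selection cid = 11 and pid < 35: {(1, 11, 23, 14, Beta), (1, 11, 23, 14, Omega), (33, 11, 23, 14, Beta), (33, 11, 23, 14, Omega), (38, 11, 23, 14, Beta), (38, 11, 23, 14, Omega)}
π_{cid, price} gives {(11, 1), (11, 33), (11, 38)} (3 duplicate(s) eliminated).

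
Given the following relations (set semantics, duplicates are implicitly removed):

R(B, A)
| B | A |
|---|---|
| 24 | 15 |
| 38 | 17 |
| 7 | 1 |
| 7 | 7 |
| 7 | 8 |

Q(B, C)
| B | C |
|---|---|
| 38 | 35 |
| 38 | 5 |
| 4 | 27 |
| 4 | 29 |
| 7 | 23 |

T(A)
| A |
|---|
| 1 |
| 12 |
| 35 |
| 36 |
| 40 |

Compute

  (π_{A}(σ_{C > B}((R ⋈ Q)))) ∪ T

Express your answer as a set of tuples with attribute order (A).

R ⋈ Q (natural join on B): {(38, 17, 35), (38, 17, 5), (7, 1, 23), (7, 7, 23), (7, 8, 23)}
Selection C > B: {(7, 1, 23), (7, 7, 23), (7, 8, 23)}
π[A]: project onto (A) → {1, 7, 8}
Set union of the two operands is {1, 12, 35, 36, 40, 7, 8}.

{1, 12, 35, 36, 40, 7, 8}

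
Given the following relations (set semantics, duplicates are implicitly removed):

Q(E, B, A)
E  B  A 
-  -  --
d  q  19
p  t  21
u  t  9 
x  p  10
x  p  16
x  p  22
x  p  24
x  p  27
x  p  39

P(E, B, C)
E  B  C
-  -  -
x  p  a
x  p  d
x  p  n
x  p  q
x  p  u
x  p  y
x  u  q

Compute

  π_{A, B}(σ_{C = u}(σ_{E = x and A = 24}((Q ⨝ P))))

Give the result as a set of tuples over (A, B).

{(24, p)}

Q ⋈ P (natural join on E, B): {(x, p, 10, a), (x, p, 10, d), (x, p, 10, n), (x, p, 10, q), (x, p, 10, u), (x, p, 10, y), (x, p, 16, a), (x, p, 16, d), (x, p, 16, n), (x, p, 16, q), (x, p, 16, u), (x, p, 16, y), (x, p, 22, a), (x, p, 22, d), (x, p, 22, n), (x, p, 22, q), (x, p, 22, u), (x, p, 22, y), (x, p, 24, a), (x, p, 24, d), (x, p, 24, n), (x, p, 24, q), (x, p, 24, u), (x, p, 24, y), (x, p, 27, a), (x, p, 27, d), (x, p, 27, n), (x, p, 27, q), (x, p, 27, u), (x, p, 27, y), (x, p, 39, a), (x, p, 39, d), (x, p, 39, n), (x, p, 39, q), (x, p, 39, u), (x, p, 39, y)}
Filtering on E = x and A = 24 leaves {(x, p, 24, a), (x, p, 24, d), (x, p, 24, n), (x, p, 24, q), (x, p, 24, u), (x, p, 24, y)}.
Filtering on C = u leaves {(x, p, 24, u)}.
Projecting to A, B: {(24, p)}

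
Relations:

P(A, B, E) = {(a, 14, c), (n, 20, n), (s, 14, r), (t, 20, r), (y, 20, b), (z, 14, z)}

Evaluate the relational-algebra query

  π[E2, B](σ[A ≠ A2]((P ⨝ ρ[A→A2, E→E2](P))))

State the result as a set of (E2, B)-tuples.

ρ[A→A2, E→E2]: schema becomes (A2, B, E2); tuples unchanged.
Joining P and ρ[A→A2, E→E2](P) on B yields {(a, 14, c, a, c), (a, 14, c, s, r), (a, 14, c, z, z), (n, 20, n, n, n), (n, 20, n, t, r), (n, 20, n, y, b), (s, 14, r, a, c), (s, 14, r, s, r), (s, 14, r, z, z), (t, 20, r, n, n), (t, 20, r, t, r), (t, 20, r, y, b), (y, 20, b, n, n), (y, 20, b, t, r), (y, 20, b, y, b), (z, 14, z, a, c), (z, 14, z, s, r), (z, 14, z, z, z)}.
Filtering on A ≠ A2 leaves {(a, 14, c, s, r), (a, 14, c, z, z), (n, 20, n, t, r), (n, 20, n, y, b), (s, 14, r, a, c), (s, 14, r, z, z), (t, 20, r, n, n), (t, 20, r, y, b), (y, 20, b, n, n), (y, 20, b, t, r), (z, 14, z, a, c), (z, 14, z, s, r)}.
π_{E2, B} gives {(b, 20), (c, 14), (n, 20), (r, 14), (r, 20), (z, 14)} (6 duplicate(s) eliminated).

{(b, 20), (c, 14), (n, 20), (r, 14), (r, 20), (z, 14)}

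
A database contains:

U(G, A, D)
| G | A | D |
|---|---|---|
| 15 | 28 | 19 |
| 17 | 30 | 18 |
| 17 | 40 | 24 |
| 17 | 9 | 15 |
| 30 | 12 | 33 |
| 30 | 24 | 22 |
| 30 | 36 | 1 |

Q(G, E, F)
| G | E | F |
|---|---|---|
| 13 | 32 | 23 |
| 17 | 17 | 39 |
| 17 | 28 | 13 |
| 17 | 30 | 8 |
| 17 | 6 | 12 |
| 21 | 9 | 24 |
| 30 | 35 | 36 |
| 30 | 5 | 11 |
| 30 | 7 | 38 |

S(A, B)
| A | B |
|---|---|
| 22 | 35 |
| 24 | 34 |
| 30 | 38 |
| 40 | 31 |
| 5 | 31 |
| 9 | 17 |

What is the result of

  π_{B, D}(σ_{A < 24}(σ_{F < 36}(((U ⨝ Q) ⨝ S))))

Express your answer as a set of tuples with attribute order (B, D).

U ⋈ Q (natural join on G): {(17, 30, 18, 17, 39), (17, 30, 18, 28, 13), (17, 30, 18, 30, 8), (17, 30, 18, 6, 12), (17, 40, 24, 17, 39), (17, 40, 24, 28, 13), (17, 40, 24, 30, 8), (17, 40, 24, 6, 12), (17, 9, 15, 17, 39), (17, 9, 15, 28, 13), (17, 9, 15, 30, 8), (17, 9, 15, 6, 12), (30, 12, 33, 35, 36), (30, 12, 33, 5, 11), (30, 12, 33, 7, 38), (30, 24, 22, 35, 36), (30, 24, 22, 5, 11), (30, 24, 22, 7, 38), (30, 36, 1, 35, 36), (30, 36, 1, 5, 11), (30, 36, 1, 7, 38)}
(U ⨝ Q) ⋈ S (natural join on A): {(17, 30, 18, 17, 39, 38), (17, 30, 18, 28, 13, 38), (17, 30, 18, 30, 8, 38), (17, 30, 18, 6, 12, 38), (17, 40, 24, 17, 39, 31), (17, 40, 24, 28, 13, 31), (17, 40, 24, 30, 8, 31), (17, 40, 24, 6, 12, 31), (17, 9, 15, 17, 39, 17), (17, 9, 15, 28, 13, 17), (17, 9, 15, 30, 8, 17), (17, 9, 15, 6, 12, 17), (30, 24, 22, 35, 36, 34), (30, 24, 22, 5, 11, 34), (30, 24, 22, 7, 38, 34)}
Filtering on F < 36 leaves {(17, 30, 18, 28, 13, 38), (17, 30, 18, 30, 8, 38), (17, 30, 18, 6, 12, 38), (17, 40, 24, 28, 13, 31), (17, 40, 24, 30, 8, 31), (17, 40, 24, 6, 12, 31), (17, 9, 15, 28, 13, 17), (17, 9, 15, 30, 8, 17), (17, 9, 15, 6, 12, 17), (30, 24, 22, 5, 11, 34)}.
Filtering on A < 24 leaves {(17, 9, 15, 28, 13, 17), (17, 9, 15, 30, 8, 17), (17, 9, 15, 6, 12, 17)}.
Keep only column(s) B, D (2 duplicate(s) eliminated): {(17, 15)}

{(17, 15)}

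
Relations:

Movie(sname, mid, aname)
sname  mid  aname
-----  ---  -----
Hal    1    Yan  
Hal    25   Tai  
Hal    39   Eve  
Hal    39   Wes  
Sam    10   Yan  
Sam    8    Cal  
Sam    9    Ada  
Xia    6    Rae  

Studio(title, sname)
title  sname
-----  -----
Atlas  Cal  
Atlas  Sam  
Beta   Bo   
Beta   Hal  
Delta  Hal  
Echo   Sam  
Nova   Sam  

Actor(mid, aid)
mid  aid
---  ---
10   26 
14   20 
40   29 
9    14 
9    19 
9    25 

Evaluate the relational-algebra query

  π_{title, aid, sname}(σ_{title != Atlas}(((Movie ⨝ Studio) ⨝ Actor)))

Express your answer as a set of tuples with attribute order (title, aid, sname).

{(Echo, 14, Sam), (Echo, 19, Sam), (Echo, 25, Sam), (Echo, 26, Sam), (Nova, 14, Sam), (Nova, 19, Sam), (Nova, 25, Sam), (Nova, 26, Sam)}

Natural join on sname: {(Hal, 1, Yan, Beta), (Hal, 1, Yan, Delta), (Hal, 25, Tai, Beta), (Hal, 25, Tai, Delta), (Hal, 39, Eve, Beta), (Hal, 39, Eve, Delta), (Hal, 39, Wes, Beta), (Hal, 39, Wes, Delta), (Sam, 10, Yan, Atlas), (Sam, 10, Yan, Echo), (Sam, 10, Yan, Nova), (Sam, 8, Cal, Atlas), (Sam, 8, Cal, Echo), (Sam, 8, Cal, Nova), (Sam, 9, Ada, Atlas), (Sam, 9, Ada, Echo), (Sam, 9, Ada, Nova)}
Natural join on mid: {(Sam, 10, Yan, Atlas, 26), (Sam, 10, Yan, Echo, 26), (Sam, 10, Yan, Nova, 26), (Sam, 9, Ada, Atlas, 14), (Sam, 9, Ada, Atlas, 19), (Sam, 9, Ada, Atlas, 25), (Sam, 9, Ada, Echo, 14), (Sam, 9, Ada, Echo, 19), (Sam, 9, Ada, Echo, 25), (Sam, 9, Ada, Nova, 14), (Sam, 9, Ada, Nova, 19), (Sam, 9, Ada, Nova, 25)}
σ[title != Atlas]: keep tuples satisfying title != Atlas → {(Sam, 10, Yan, Echo, 26), (Sam, 10, Yan, Nova, 26), (Sam, 9, Ada, Echo, 14), (Sam, 9, Ada, Echo, 19), (Sam, 9, Ada, Echo, 25), (Sam, 9, Ada, Nova, 14), (Sam, 9, Ada, Nova, 19), (Sam, 9, Ada, Nova, 25)}
π_{title, aid, sname} gives {(Echo, 14, Sam), (Echo, 19, Sam), (Echo, 25, Sam), (Echo, 26, Sam), (Nova, 14, Sam), (Nova, 19, Sam), (Nova, 25, Sam), (Nova, 26, Sam)}.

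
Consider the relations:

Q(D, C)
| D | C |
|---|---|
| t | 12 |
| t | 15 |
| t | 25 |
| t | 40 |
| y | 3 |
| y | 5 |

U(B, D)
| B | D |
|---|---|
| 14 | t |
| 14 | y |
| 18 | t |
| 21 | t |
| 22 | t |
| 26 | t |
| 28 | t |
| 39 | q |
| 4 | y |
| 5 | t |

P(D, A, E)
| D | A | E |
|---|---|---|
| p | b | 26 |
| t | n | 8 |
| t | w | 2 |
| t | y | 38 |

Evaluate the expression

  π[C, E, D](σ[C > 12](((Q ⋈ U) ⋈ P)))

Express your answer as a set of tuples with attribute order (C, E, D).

Joining Q and U on D yields {(t, 12, 14), (t, 12, 18), (t, 12, 21), (t, 12, 22), (t, 12, 26), (t, 12, 28), (t, 12, 5), (t, 15, 14), (t, 15, 18), (t, 15, 21), (t, 15, 22), (t, 15, 26), (t, 15, 28), (t, 15, 5), (t, 25, 14), (t, 25, 18), (t, 25, 21), (t, 25, 22), (t, 25, 26), (t, 25, 28), (t, 25, 5), (t, 40, 14), (t, 40, 18), (t, 40, 21), (t, 40, 22), (t, 40, 26), (t, 40, 28), (t, 40, 5), (y, 3, 14), (y, 3, 4), (y, 5, 14), (y, 5, 4)}.
Joining (Q ⋈ U) and P on D yields {(t, 12, 14, n, 8), (t, 12, 14, w, 2), (t, 12, 14, y, 38), (t, 12, 18, n, 8), (t, 12, 18, w, 2), (t, 12, 18, y, 38), (t, 12, 21, n, 8), (t, 12, 21, w, 2), (t, 12, 21, y, 38), (t, 12, 22, n, 8), (t, 12, 22, w, 2), (t, 12, 22, y, 38), (t, 12, 26, n, 8), (t, 12, 26, w, 2), (t, 12, 26, y, 38), (t, 12, 28, n, 8), (t, 12, 28, w, 2), (t, 12, 28, y, 38), (t, 12, 5, n, 8), (t, 12, 5, w, 2), (t, 12, 5, y, 38), (t, 15, 14, n, 8), (t, 15, 14, w, 2), (t, 15, 14, y, 38), (t, 15, 18, n, 8), (t, 15, 18, w, 2), (t, 15, 18, y, 38), (t, 15, 21, n, 8), (t, 15, 21, w, 2), (t, 15, 21, y, 38), (t, 15, 22, n, 8), (t, 15, 22, w, 2), (t, 15, 22, y, 38), (t, 15, 26, n, 8), (t, 15, 26, w, 2), (t, 15, 26, y, 38), (t, 15, 28, n, 8), (t, 15, 28, w, 2), (t, 15, 28, y, 38), (t, 15, 5, n, 8), (t, 15, 5, w, 2), (t, 15, 5, y, 38), (t, 25, 14, n, 8), (t, 25, 14, w, 2), (t, 25, 14, y, 38), (t, 25, 18, n, 8), (t, 25, 18, w, 2), (t, 25, 18, y, 38), (t, 25, 21, n, 8), (t, 25, 21, w, 2), (t, 25, 21, y, 38), (t, 25, 22, n, 8), (t, 25, 22, w, 2), (t, 25, 22, y, 38), (t, 25, 26, n, 8), (t, 25, 26, w, 2), (t, 25, 26, y, 38), (t, 25, 28, n, 8), (t, 25, 28, w, 2), (t, 25, 28, y, 38), (t, 25, 5, n, 8), (t, 25, 5, w, 2), (t, 25, 5, y, 38), (t, 40, 14, n, 8), (t, 40, 14, w, 2), (t, 40, 14, y, 38), (t, 40, 18, n, 8), (t, 40, 18, w, 2), (t, 40, 18, y, 38), (t, 40, 21, n, 8), (t, 40, 21, w, 2), (t, 40, 21, y, 38), (t, 40, 22, n, 8), (t, 40, 22, w, 2), (t, 40, 22, y, 38), (t, 40, 26, n, 8), (t, 40, 26, w, 2), (t, 40, 26, y, 38), (t, 40, 28, n, 8), (t, 40, 28, w, 2), (t, 40, 28, y, 38), (t, 40, 5, n, 8), (t, 40, 5, w, 2), (t, 40, 5, y, 38)}.
Apply σ_{C > 12}; surviving tuples: {(t, 15, 14, n, 8), (t, 15, 14, w, 2), (t, 15, 14, y, 38), (t, 15, 18, n, 8), (t, 15, 18, w, 2), (t, 15, 18, y, 38), (t, 15, 21, n, 8), (t, 15, 21, w, 2), (t, 15, 21, y, 38), (t, 15, 22, n, 8), (t, 15, 22, w, 2), (t, 15, 22, y, 38), (t, 15, 26, n, 8), (t, 15, 26, w, 2), (t, 15, 26, y, 38), (t, 15, 28, n, 8), (t, 15, 28, w, 2), (t, 15, 28, y, 38), (t, 15, 5, n, 8), (t, 15, 5, w, 2), (t, 15, 5, y, 38), (t, 25, 14, n, 8), (t, 25, 14, w, 2), (t, 25, 14, y, 38), (t, 25, 18, n, 8), (t, 25, 18, w, 2), (t, 25, 18, y, 38), (t, 25, 21, n, 8), (t, 25, 21, w, 2), (t, 25, 21, y, 38), (t, 25, 22, n, 8), (t, 25, 22, w, 2), (t, 25, 22, y, 38), (t, 25, 26, n, 8), (t, 25, 26, w, 2), (t, 25, 26, y, 38), (t, 25, 28, n, 8), (t, 25, 28, w, 2), (t, 25, 28, y, 38), (t, 25, 5, n, 8), (t, 25, 5, w, 2), (t, 25, 5, y, 38), (t, 40, 14, n, 8), (t, 40, 14, w, 2), (t, 40, 14, y, 38), (t, 40, 18, n, 8), (t, 40, 18, w, 2), (t, 40, 18, y, 38), (t, 40, 21, n, 8), (t, 40, 21, w, 2), (t, 40, 21, y, 38), (t, 40, 22, n, 8), (t, 40, 22, w, 2), (t, 40, 22, y, 38), (t, 40, 26, n, 8), (t, 40, 26, w, 2), (t, 40, 26, y, 38), (t, 40, 28, n, 8), (t, 40, 28, w, 2), (t, 40, 28, y, 38), (t, 40, 5, n, 8), (t, 40, 5, w, 2), (t, 40, 5, y, 38)}
Projecting to C, E, D (54 duplicate(s) eliminated): {(15, 2, t), (15, 38, t), (15, 8, t), (25, 2, t), (25, 38, t), (25, 8, t), (40, 2, t), (40, 38, t), (40, 8, t)}

{(15, 2, t), (15, 38, t), (15, 8, t), (25, 2, t), (25, 38, t), (25, 8, t), (40, 2, t), (40, 38, t), (40, 8, t)}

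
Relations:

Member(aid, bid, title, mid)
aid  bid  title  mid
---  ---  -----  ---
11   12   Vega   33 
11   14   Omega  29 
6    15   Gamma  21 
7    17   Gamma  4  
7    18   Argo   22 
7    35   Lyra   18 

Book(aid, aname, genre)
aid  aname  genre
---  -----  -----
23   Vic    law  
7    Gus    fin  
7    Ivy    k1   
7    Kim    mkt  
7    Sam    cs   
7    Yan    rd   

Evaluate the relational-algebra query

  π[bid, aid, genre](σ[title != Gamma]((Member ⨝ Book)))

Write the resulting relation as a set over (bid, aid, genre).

{(18, 7, cs), (18, 7, fin), (18, 7, k1), (18, 7, mkt), (18, 7, rd), (35, 7, cs), (35, 7, fin), (35, 7, k1), (35, 7, mkt), (35, 7, rd)}

Natural join on aid: {(7, 17, Gamma, 4, Gus, fin), (7, 17, Gamma, 4, Ivy, k1), (7, 17, Gamma, 4, Kim, mkt), (7, 17, Gamma, 4, Sam, cs), (7, 17, Gamma, 4, Yan, rd), (7, 18, Argo, 22, Gus, fin), (7, 18, Argo, 22, Ivy, k1), (7, 18, Argo, 22, Kim, mkt), (7, 18, Argo, 22, Sam, cs), (7, 18, Argo, 22, Yan, rd), (7, 35, Lyra, 18, Gus, fin), (7, 35, Lyra, 18, Ivy, k1), (7, 35, Lyra, 18, Kim, mkt), (7, 35, Lyra, 18, Sam, cs), (7, 35, Lyra, 18, Yan, rd)}
σ[title != Gamma]: keep tuples satisfying title != Gamma → {(7, 18, Argo, 22, Gus, fin), (7, 18, Argo, 22, Ivy, k1), (7, 18, Argo, 22, Kim, mkt), (7, 18, Argo, 22, Sam, cs), (7, 18, Argo, 22, Yan, rd), (7, 35, Lyra, 18, Gus, fin), (7, 35, Lyra, 18, Ivy, k1), (7, 35, Lyra, 18, Kim, mkt), (7, 35, Lyra, 18, Sam, cs), (7, 35, Lyra, 18, Yan, rd)}
Projecting to bid, aid, genre: {(18, 7, cs), (18, 7, fin), (18, 7, k1), (18, 7, mkt), (18, 7, rd), (35, 7, cs), (35, 7, fin), (35, 7, k1), (35, 7, mkt), (35, 7, rd)}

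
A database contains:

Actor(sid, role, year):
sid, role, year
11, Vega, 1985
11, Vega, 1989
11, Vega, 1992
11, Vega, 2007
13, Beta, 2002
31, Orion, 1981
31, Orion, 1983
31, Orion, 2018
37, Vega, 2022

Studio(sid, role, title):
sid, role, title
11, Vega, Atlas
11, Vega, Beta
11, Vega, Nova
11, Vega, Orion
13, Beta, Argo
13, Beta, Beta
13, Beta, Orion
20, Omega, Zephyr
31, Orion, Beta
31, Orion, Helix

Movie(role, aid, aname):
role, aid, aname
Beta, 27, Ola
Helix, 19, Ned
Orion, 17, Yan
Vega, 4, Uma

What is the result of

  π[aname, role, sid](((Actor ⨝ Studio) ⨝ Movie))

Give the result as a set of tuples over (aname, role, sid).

{(Ola, Beta, 13), (Uma, Vega, 11), (Yan, Orion, 31)}

Natural join on sid, role: {(11, Vega, 1985, Atlas), (11, Vega, 1985, Beta), (11, Vega, 1985, Nova), (11, Vega, 1985, Orion), (11, Vega, 1989, Atlas), (11, Vega, 1989, Beta), (11, Vega, 1989, Nova), (11, Vega, 1989, Orion), (11, Vega, 1992, Atlas), (11, Vega, 1992, Beta), (11, Vega, 1992, Nova), (11, Vega, 1992, Orion), (11, Vega, 2007, Atlas), (11, Vega, 2007, Beta), (11, Vega, 2007, Nova), (11, Vega, 2007, Orion), (13, Beta, 2002, Argo), (13, Beta, 2002, Beta), (13, Beta, 2002, Orion), (31, Orion, 1981, Beta), (31, Orion, 1981, Helix), (31, Orion, 1983, Beta), (31, Orion, 1983, Helix), (31, Orion, 2018, Beta), (31, Orion, 2018, Helix)}
Natural join on role: {(11, Vega, 1985, Atlas, 4, Uma), (11, Vega, 1985, Beta, 4, Uma), (11, Vega, 1985, Nova, 4, Uma), (11, Vega, 1985, Orion, 4, Uma), (11, Vega, 1989, Atlas, 4, Uma), (11, Vega, 1989, Beta, 4, Uma), (11, Vega, 1989, Nova, 4, Uma), (11, Vega, 1989, Orion, 4, Uma), (11, Vega, 1992, Atlas, 4, Uma), (11, Vega, 1992, Beta, 4, Uma), (11, Vega, 1992, Nova, 4, Uma), (11, Vega, 1992, Orion, 4, Uma), (11, Vega, 2007, Atlas, 4, Uma), (11, Vega, 2007, Beta, 4, Uma), (11, Vega, 2007, Nova, 4, Uma), (11, Vega, 2007, Orion, 4, Uma), (13, Beta, 2002, Argo, 27, Ola), (13, Beta, 2002, Beta, 27, Ola), (13, Beta, 2002, Orion, 27, Ola), (31, Orion, 1981, Beta, 17, Yan), (31, Orion, 1981, Helix, 17, Yan), (31, Orion, 1983, Beta, 17, Yan), (31, Orion, 1983, Helix, 17, Yan), (31, Orion, 2018, Beta, 17, Yan), (31, Orion, 2018, Helix, 17, Yan)}
Projecting to aname, role, sid (22 duplicate(s) eliminated): {(Ola, Beta, 13), (Uma, Vega, 11), (Yan, Orion, 31)}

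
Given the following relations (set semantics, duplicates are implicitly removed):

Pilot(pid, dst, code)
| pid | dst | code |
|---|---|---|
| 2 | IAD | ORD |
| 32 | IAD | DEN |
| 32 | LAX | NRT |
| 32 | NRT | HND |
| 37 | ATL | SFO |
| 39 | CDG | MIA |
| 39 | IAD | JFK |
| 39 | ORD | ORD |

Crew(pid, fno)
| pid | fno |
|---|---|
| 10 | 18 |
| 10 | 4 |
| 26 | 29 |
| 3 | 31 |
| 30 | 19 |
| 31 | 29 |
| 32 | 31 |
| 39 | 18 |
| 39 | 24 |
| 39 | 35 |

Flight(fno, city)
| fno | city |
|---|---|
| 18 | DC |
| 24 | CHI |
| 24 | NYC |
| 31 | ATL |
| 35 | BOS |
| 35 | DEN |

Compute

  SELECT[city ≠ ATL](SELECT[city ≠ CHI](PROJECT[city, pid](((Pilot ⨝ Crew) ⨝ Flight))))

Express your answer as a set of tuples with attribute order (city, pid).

{(BOS, 39), (DC, 39), (DEN, 39), (NYC, 39)}

Pilot ⋈ Crew (natural join on pid): {(32, IAD, DEN, 31), (32, LAX, NRT, 31), (32, NRT, HND, 31), (39, CDG, MIA, 18), (39, CDG, MIA, 24), (39, CDG, MIA, 35), (39, IAD, JFK, 18), (39, IAD, JFK, 24), (39, IAD, JFK, 35), (39, ORD, ORD, 18), (39, ORD, ORD, 24), (39, ORD, ORD, 35)}
(Pilot ⨝ Crew) ⋈ Flight (natural join on fno): {(32, IAD, DEN, 31, ATL), (32, LAX, NRT, 31, ATL), (32, NRT, HND, 31, ATL), (39, CDG, MIA, 18, DC), (39, CDG, MIA, 24, CHI), (39, CDG, MIA, 24, NYC), (39, CDG, MIA, 35, BOS), (39, CDG, MIA, 35, DEN), (39, IAD, JFK, 18, DC), (39, IAD, JFK, 24, CHI), (39, IAD, JFK, 24, NYC), (39, IAD, JFK, 35, BOS), (39, IAD, JFK, 35, DEN), (39, ORD, ORD, 18, DC), (39, ORD, ORD, 24, CHI), (39, ORD, ORD, 24, NYC), (39, ORD, ORD, 35, BOS), (39, ORD, ORD, 35, DEN)}
π[city, pid]: project onto (city, pid) (12 duplicate(s) eliminated) → {(ATL, 32), (BOS, 39), (CHI, 39), (DC, 39), (DEN, 39), (NYC, 39)}
σ[city ≠ CHI]: keep tuples satisfying city ≠ CHI → {(ATL, 32), (BOS, 39), (DC, 39), (DEN, 39), (NYC, 39)}
σ[city ≠ ATL]: keep tuples satisfying city ≠ ATL → {(BOS, 39), (DC, 39), (DEN, 39), (NYC, 39)}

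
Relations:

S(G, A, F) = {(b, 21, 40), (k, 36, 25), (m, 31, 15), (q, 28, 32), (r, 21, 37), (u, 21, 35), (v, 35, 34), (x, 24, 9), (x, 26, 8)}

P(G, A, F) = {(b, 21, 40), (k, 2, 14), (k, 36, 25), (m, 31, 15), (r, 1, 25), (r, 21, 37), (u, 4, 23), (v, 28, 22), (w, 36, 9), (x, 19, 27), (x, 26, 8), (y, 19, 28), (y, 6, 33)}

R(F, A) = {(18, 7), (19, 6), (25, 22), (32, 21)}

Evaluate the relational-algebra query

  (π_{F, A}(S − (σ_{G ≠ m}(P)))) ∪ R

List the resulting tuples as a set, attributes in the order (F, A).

{(15, 31), (18, 7), (19, 6), (25, 22), (32, 21), (32, 28), (34, 35), (35, 21), (9, 24)}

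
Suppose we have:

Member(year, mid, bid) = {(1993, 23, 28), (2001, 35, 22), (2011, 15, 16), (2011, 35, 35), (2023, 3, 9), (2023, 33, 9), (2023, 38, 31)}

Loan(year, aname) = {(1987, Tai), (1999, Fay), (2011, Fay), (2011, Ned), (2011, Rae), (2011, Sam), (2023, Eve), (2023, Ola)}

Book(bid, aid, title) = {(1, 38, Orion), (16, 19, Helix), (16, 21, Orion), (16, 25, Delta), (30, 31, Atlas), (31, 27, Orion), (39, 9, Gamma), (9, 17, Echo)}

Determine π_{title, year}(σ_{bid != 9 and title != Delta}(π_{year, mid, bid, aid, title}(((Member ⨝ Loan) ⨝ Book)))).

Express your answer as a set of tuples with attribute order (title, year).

{(Helix, 2011), (Orion, 2011), (Orion, 2023)}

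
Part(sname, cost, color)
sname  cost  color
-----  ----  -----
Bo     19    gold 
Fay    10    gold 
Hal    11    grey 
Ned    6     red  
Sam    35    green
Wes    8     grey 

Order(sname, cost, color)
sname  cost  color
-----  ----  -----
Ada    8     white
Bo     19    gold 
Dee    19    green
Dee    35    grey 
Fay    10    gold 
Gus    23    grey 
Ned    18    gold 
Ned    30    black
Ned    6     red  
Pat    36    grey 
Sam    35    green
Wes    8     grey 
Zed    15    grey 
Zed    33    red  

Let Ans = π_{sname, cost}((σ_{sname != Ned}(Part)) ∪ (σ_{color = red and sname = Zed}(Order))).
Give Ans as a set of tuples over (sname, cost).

{(Bo, 19), (Fay, 10), (Hal, 11), (Sam, 35), (Wes, 8), (Zed, 33)}

Selection sname != Ned: {(Bo, 19, gold), (Fay, 10, gold), (Hal, 11, grey), (Sam, 35, green), (Wes, 8, grey)}
Selection color = red and sname = Zed: {(Zed, 33, red)}
Union: {(Bo, 19, gold), (Fay, 10, gold), (Hal, 11, grey), (Sam, 35, green), (Wes, 8, grey)} with {(Zed, 33, red)} → {(Bo, 19, gold), (Fay, 10, gold), (Hal, 11, grey), (Sam, 35, green), (Wes, 8, grey), (Zed, 33, red)}
π_{sname, cost} gives {(Bo, 19), (Fay, 10), (Hal, 11), (Sam, 35), (Wes, 8), (Zed, 33)}.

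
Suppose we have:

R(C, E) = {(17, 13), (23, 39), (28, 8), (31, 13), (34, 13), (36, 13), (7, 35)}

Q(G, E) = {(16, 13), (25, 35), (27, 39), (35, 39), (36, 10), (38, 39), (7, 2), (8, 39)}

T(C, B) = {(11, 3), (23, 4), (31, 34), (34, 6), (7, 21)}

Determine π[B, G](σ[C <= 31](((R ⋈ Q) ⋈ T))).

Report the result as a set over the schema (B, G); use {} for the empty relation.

{(21, 25), (34, 16), (4, 27), (4, 35), (4, 38), (4, 8)}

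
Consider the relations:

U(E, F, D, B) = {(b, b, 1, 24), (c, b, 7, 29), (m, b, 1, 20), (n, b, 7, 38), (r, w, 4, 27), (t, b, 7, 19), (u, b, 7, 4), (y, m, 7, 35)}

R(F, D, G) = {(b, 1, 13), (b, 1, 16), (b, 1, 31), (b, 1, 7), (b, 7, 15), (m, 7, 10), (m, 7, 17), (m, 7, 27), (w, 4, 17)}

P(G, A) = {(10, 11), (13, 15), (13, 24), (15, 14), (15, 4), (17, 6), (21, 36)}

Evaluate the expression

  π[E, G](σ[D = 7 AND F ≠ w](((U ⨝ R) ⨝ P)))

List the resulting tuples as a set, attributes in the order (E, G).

{(c, 15), (n, 15), (t, 15), (u, 15), (y, 10), (y, 17)}

Joining U and R on F, D yields {(b, b, 1, 24, 13), (b, b, 1, 24, 16), (b, b, 1, 24, 31), (b, b, 1, 24, 7), (c, b, 7, 29, 15), (m, b, 1, 20, 13), (m, b, 1, 20, 16), (m, b, 1, 20, 31), (m, b, 1, 20, 7), (n, b, 7, 38, 15), (r, w, 4, 27, 17), (t, b, 7, 19, 15), (u, b, 7, 4, 15), (y, m, 7, 35, 10), (y, m, 7, 35, 17), (y, m, 7, 35, 27)}.
Joining (U ⨝ R) and P on G yields {(b, b, 1, 24, 13, 15), (b, b, 1, 24, 13, 24), (c, b, 7, 29, 15, 14), (c, b, 7, 29, 15, 4), (m, b, 1, 20, 13, 15), (m, b, 1, 20, 13, 24), (n, b, 7, 38, 15, 14), (n, b, 7, 38, 15, 4), (r, w, 4, 27, 17, 6), (t, b, 7, 19, 15, 14), (t, b, 7, 19, 15, 4), (u, b, 7, 4, 15, 14), (u, b, 7, 4, 15, 4), (y, m, 7, 35, 10, 11), (y, m, 7, 35, 17, 6)}.
Selection D = 7 AND F ≠ w: {(c, b, 7, 29, 15, 14), (c, b, 7, 29, 15, 4), (n, b, 7, 38, 15, 14), (n, b, 7, 38, 15, 4), (t, b, 7, 19, 15, 14), (t, b, 7, 19, 15, 4), (u, b, 7, 4, 15, 14), (u, b, 7, 4, 15, 4), (y, m, 7, 35, 10, 11), (y, m, 7, 35, 17, 6)}
Projecting to E, G (4 duplicate(s) eliminated): {(c, 15), (n, 15), (t, 15), (u, 15), (y, 10), (y, 17)}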